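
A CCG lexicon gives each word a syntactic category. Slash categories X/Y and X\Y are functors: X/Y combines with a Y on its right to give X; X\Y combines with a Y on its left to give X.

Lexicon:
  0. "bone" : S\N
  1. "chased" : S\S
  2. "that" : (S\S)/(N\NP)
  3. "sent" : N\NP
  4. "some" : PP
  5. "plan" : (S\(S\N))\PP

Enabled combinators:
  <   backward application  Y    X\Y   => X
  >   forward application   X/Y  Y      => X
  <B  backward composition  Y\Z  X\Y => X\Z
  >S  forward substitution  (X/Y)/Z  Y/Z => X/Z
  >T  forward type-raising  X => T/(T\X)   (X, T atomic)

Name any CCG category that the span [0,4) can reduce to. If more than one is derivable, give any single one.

S\N

[0,6] S   <
  [0,4] S\N   <B
    [0,2] S\N   <B
      [0,1] "bone" : S\N
      [1,2] "chased" : S\S
    [2,4] S\S   >
      [2,3] "that" : (S\S)/(N\NP)
      [3,4] "sent" : N\NP
  [4,6] S\(S\N)   <
    [4,5] "some" : PP
    [5,6] "plan" : (S\(S\N))\PP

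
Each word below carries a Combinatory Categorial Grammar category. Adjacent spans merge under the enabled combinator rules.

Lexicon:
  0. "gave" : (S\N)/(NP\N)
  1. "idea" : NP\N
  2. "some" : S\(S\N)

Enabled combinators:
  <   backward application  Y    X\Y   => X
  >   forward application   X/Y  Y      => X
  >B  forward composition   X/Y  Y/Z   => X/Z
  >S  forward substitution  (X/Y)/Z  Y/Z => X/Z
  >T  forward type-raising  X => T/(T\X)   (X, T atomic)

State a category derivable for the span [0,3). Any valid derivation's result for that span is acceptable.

S

[0,3] S   <
  [0,2] S\N   >
    [0,1] "gave" : (S\N)/(NP\N)
    [1,2] "idea" : NP\N
  [2,3] "some" : S\(S\N)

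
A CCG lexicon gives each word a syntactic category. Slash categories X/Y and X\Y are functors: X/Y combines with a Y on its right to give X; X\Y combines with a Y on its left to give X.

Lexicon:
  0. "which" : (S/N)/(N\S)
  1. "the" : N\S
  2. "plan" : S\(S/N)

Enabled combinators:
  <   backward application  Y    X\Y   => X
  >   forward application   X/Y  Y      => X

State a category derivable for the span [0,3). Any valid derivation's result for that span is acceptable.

S

[0,3] S   <
  [0,2] S/N   >
    [0,1] "which" : (S/N)/(N\S)
    [1,2] "the" : N\S
  [2,3] "plan" : S\(S/N)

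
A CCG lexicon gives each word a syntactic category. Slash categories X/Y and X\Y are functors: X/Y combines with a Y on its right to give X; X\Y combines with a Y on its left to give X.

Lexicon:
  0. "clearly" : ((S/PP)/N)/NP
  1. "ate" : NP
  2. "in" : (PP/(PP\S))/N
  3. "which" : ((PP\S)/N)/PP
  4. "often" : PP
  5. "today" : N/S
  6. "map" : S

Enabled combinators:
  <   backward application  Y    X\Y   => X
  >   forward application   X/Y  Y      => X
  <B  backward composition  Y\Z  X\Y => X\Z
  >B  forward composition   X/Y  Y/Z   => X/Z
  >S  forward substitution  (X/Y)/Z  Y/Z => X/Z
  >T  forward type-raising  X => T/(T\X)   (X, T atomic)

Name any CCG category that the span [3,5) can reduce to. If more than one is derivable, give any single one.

(PP\S)/N

[0,7] S   >
  [0,5] S/N   >S
    [0,2] (S/PP)/N   >
      [0,1] "clearly" : ((S/PP)/N)/NP
      [1,2] "ate" : NP
    [2,5] PP/N   >S
      [2,3] "in" : (PP/(PP\S))/N
      [3,5] (PP\S)/N   >
        [3,4] "which" : ((PP\S)/N)/PP
        [4,5] "often" : PP
  [5,7] N   >
    [5,6] "today" : N/S
    [6,7] "map" : S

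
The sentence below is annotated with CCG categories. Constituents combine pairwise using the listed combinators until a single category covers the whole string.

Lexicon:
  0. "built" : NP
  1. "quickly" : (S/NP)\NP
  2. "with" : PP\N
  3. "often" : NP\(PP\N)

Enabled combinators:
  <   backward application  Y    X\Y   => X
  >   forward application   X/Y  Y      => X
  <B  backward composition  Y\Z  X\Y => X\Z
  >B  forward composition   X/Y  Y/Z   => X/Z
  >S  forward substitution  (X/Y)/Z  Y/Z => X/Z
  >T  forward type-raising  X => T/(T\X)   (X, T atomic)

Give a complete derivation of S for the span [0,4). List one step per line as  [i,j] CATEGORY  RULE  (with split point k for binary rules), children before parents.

[0,1] NP  lex  "built"
[1,2] (S/NP)\NP  lex  "quickly"
[0,2] S/NP  <  k=1
[2,3] PP\N  lex  "with"
[3,4] NP\(PP\N)  lex  "often"
[2,4] NP  <  k=3
[0,4] S  >  k=2

[0,4] S   >
  [0,2] S/NP   <
    [0,1] "built" : NP
    [1,2] "quickly" : (S/NP)\NP
  [2,4] NP   <
    [2,3] "with" : PP\N
    [3,4] "often" : NP\(PP\N)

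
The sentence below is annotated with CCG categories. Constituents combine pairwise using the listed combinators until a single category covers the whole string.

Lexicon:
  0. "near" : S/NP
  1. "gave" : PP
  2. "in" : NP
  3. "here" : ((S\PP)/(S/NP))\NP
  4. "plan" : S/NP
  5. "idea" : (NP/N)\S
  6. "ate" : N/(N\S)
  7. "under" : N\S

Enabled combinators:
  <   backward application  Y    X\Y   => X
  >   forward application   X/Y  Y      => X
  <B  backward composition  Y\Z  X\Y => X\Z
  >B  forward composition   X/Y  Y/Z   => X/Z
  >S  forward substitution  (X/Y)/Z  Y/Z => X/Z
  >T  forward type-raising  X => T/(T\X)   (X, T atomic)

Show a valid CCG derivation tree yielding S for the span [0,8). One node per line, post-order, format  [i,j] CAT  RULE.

[0,8] S   >
  [0,6] S/N   >B
    [0,1] "near" : S/NP
    [1,6] NP/N   <
      [1,5] S   >
        [1,2] S/(S\PP)   >T
          [1,2] "gave" : PP
        [2,5] S\PP   >
          [2,4] (S\PP)/(S/NP)   <
            [2,3] "in" : NP
            [3,4] "here" : ((S\PP)/(S/NP))\NP
          [4,5] "plan" : S/NP
      [5,6] "idea" : (NP/N)\S
  [6,8] N   >
    [6,7] "ate" : N/(N\S)
    [7,8] "under" : N\S

[0,1] S/NP  lex  "near"
[1,2] PP  lex  "gave"
[1,2] S/(S\PP)  >T
[2,3] NP  lex  "in"
[3,4] ((S\PP)/(S/NP))\NP  lex  "here"
[2,4] (S\PP)/(S/NP)  <  k=3
[4,5] S/NP  lex  "plan"
[2,5] S\PP  >  k=4
[1,5] S  >  k=2
[5,6] (NP/N)\S  lex  "idea"
[1,6] NP/N  <  k=5
[0,6] S/N  >B  k=1
[6,7] N/(N\S)  lex  "ate"
[7,8] N\S  lex  "under"
[6,8] N  >  k=7
[0,8] S  >  k=6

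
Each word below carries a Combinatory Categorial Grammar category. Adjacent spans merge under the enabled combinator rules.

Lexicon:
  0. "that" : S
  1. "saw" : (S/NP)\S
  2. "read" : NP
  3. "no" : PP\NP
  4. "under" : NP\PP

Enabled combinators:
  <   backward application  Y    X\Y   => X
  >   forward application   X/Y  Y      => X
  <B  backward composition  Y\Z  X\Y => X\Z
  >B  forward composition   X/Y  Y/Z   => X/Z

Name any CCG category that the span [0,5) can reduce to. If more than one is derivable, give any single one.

[0,5] S   >
  [0,2] S/NP   <
    [0,1] "that" : S
    [1,2] "saw" : (S/NP)\S
  [2,5] NP   <
    [2,4] PP   <
      [2,3] "read" : NP
      [3,4] "no" : PP\NP
    [4,5] "under" : NP\PP

S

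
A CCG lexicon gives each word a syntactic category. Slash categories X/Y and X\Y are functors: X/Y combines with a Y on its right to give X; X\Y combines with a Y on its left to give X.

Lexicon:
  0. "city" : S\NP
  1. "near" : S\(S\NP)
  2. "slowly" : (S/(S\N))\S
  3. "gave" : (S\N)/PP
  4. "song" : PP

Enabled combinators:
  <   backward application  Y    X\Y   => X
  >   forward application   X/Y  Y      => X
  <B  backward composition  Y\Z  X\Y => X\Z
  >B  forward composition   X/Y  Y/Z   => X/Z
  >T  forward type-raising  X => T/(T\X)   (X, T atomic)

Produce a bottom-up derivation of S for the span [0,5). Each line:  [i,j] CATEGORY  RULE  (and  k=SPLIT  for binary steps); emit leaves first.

[0,5] S   >
  [0,3] S/(S\N)   <
    [0,2] S   <
      [0,1] "city" : S\NP
      [1,2] "near" : S\(S\NP)
    [2,3] "slowly" : (S/(S\N))\S
  [3,5] S\N   >
    [3,4] "gave" : (S\N)/PP
    [4,5] "song" : PP

[0,1] S\NP  lex  "city"
[1,2] S\(S\NP)  lex  "near"
[0,2] S  <  k=1
[2,3] (S/(S\N))\S  lex  "slowly"
[0,3] S/(S\N)  <  k=2
[3,4] (S\N)/PP  lex  "gave"
[4,5] PP  lex  "song"
[3,5] S\N  >  k=4
[0,5] S  >  k=3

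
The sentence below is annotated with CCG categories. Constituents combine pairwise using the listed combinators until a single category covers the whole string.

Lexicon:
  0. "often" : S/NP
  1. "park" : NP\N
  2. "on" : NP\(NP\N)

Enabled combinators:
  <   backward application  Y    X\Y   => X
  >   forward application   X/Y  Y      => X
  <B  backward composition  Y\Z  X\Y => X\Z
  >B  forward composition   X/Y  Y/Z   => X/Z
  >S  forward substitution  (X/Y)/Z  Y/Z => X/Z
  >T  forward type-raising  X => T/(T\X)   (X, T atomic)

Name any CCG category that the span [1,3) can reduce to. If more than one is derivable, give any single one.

NP

[0,3] S   >
  [0,1] "often" : S/NP
  [1,3] NP   <
    [1,2] "park" : NP\N
    [2,3] "on" : NP\(NP\N)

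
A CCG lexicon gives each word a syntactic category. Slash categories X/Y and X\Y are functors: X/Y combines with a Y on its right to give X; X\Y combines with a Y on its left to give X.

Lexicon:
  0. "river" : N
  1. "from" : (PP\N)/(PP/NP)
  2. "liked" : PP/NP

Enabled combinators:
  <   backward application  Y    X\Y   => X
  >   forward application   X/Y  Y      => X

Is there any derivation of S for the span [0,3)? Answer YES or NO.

NO

N (PP\N)/(PP/NP) PP/NP
CKY chart[0,3] = {PP}; S ∉ chart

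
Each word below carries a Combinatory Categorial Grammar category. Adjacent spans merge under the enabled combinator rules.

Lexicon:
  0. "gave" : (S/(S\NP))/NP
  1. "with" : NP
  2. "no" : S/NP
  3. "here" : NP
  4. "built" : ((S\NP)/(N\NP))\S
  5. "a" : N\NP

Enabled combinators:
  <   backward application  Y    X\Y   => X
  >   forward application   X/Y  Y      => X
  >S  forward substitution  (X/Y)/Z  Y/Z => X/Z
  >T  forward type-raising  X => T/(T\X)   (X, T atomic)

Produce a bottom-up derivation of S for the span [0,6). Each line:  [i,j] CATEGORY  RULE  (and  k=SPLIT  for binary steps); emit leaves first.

[0,1] (S/(S\NP))/NP  lex  "gave"
[1,2] NP  lex  "with"
[0,2] S/(S\NP)  >  k=1
[2,3] S/NP  lex  "no"
[3,4] NP  lex  "here"
[2,4] S  >  k=3
[4,5] ((S\NP)/(N\NP))\S  lex  "built"
[2,5] (S\NP)/(N\NP)  <  k=4
[5,6] N\NP  lex  "a"
[2,6] S\NP  >  k=5
[0,6] S  >  k=2

[0,6] S   >
  [0,2] S/(S\NP)   >
    [0,1] "gave" : (S/(S\NP))/NP
    [1,2] "with" : NP
  [2,6] S\NP   >
    [2,5] (S\NP)/(N\NP)   <
      [2,4] S   >
        [2,3] "no" : S/NP
        [3,4] "here" : NP
      [4,5] "built" : ((S\NP)/(N\NP))\S
    [5,6] "a" : N\NP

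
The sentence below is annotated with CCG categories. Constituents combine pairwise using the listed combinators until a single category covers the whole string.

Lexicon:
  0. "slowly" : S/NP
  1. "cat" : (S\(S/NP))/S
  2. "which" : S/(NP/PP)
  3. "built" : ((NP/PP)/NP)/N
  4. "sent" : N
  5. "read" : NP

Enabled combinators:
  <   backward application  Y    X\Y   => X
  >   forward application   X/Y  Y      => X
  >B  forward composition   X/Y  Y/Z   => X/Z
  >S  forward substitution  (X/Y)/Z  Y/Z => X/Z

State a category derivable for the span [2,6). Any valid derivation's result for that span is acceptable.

S

[0,6] S   <
  [0,1] "slowly" : S/NP
  [1,6] S\(S/NP)   >
    [1,2] "cat" : (S\(S/NP))/S
    [2,6] S   >
      [2,5] S/NP   >B
        [2,3] "which" : S/(NP/PP)
        [3,5] (NP/PP)/NP   >
          [3,4] "built" : ((NP/PP)/NP)/N
          [4,5] "sent" : N
      [5,6] "read" : NP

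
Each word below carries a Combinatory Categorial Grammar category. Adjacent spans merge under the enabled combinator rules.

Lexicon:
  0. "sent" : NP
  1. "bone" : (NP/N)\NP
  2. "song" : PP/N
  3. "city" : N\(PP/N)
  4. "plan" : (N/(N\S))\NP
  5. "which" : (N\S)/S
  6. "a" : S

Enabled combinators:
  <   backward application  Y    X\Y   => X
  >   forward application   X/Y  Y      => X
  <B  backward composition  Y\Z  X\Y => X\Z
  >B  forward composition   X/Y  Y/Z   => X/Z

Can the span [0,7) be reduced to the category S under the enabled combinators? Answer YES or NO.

NP (NP/N)\NP PP/N N\(PP/N) (N/(N\S))\NP (N\S)/S S
CKY chart[0,7] = {N}; S ∉ chart

NO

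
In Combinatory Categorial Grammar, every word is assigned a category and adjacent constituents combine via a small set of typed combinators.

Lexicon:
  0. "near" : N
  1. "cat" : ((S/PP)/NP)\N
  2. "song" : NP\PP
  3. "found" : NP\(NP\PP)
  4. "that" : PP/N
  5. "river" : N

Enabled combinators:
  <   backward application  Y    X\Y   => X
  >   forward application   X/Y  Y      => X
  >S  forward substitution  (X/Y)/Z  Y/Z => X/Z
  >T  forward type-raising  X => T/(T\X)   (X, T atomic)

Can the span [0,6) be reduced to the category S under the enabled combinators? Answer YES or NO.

YES

[0,6] S   >
  [0,4] S/PP   >
    [0,2] (S/PP)/NP   <
      [0,1] "near" : N
      [1,2] "cat" : ((S/PP)/NP)\N
    [2,4] NP   <
      [2,3] "song" : NP\PP
      [3,4] "found" : NP\(NP\PP)
  [4,6] PP   >
    [4,5] "that" : PP/N
    [5,6] "river" : N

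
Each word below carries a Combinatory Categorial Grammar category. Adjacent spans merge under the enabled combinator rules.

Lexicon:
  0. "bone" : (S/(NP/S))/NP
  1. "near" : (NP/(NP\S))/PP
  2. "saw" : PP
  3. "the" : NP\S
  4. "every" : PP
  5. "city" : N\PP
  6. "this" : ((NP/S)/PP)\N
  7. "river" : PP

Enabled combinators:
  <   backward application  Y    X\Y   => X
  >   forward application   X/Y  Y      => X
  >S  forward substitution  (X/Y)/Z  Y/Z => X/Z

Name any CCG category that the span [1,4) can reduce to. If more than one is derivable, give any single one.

[0,8] S   >
  [0,4] S/(NP/S)   >
    [0,1] "bone" : (S/(NP/S))/NP
    [1,4] NP   >
      [1,3] NP/(NP\S)   >
        [1,2] "near" : (NP/(NP\S))/PP
        [2,3] "saw" : PP
      [3,4] "the" : NP\S
  [4,8] NP/S   >
    [4,7] (NP/S)/PP   <
      [4,6] N   <
        [4,5] "every" : PP
        [5,6] "city" : N\PP
      [6,7] "this" : ((NP/S)/PP)\N
    [7,8] "river" : PP

NP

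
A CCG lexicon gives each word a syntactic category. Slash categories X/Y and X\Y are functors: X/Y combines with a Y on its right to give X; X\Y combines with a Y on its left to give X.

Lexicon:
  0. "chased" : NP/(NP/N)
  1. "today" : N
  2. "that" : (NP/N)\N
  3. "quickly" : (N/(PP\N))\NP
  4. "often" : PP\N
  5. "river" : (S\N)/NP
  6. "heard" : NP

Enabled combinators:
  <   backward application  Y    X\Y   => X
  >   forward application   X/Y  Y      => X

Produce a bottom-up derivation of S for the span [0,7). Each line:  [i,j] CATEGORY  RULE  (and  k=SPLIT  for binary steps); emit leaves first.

[0,7] S   <
  [0,5] N   >
    [0,4] N/(PP\N)   <
      [0,3] NP   >
        [0,1] "chased" : NP/(NP/N)
        [1,3] NP/N   <
          [1,2] "today" : N
          [2,3] "that" : (NP/N)\N
      [3,4] "quickly" : (N/(PP\N))\NP
    [4,5] "often" : PP\N
  [5,7] S\N   >
    [5,6] "river" : (S\N)/NP
    [6,7] "heard" : NP

[0,1] NP/(NP/N)  lex  "chased"
[1,2] N  lex  "today"
[2,3] (NP/N)\N  lex  "that"
[1,3] NP/N  <  k=2
[0,3] NP  >  k=1
[3,4] (N/(PP\N))\NP  lex  "quickly"
[0,4] N/(PP\N)  <  k=3
[4,5] PP\N  lex  "often"
[0,5] N  >  k=4
[5,6] (S\N)/NP  lex  "river"
[6,7] NP  lex  "heard"
[5,7] S\N  >  k=6
[0,7] S  <  k=5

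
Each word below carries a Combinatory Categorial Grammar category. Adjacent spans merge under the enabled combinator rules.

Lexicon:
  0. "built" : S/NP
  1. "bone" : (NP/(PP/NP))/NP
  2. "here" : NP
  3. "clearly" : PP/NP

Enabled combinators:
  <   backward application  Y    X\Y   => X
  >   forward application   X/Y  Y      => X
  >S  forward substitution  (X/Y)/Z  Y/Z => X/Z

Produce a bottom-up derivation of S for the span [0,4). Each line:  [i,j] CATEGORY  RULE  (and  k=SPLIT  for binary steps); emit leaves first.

[0,4] S   >
  [0,1] "built" : S/NP
  [1,4] NP   >
    [1,3] NP/(PP/NP)   >
      [1,2] "bone" : (NP/(PP/NP))/NP
      [2,3] "here" : NP
    [3,4] "clearly" : PP/NP

[0,1] S/NP  lex  "built"
[1,2] (NP/(PP/NP))/NP  lex  "bone"
[2,3] NP  lex  "here"
[1,3] NP/(PP/NP)  >  k=2
[3,4] PP/NP  lex  "clearly"
[1,4] NP  >  k=3
[0,4] S  >  k=1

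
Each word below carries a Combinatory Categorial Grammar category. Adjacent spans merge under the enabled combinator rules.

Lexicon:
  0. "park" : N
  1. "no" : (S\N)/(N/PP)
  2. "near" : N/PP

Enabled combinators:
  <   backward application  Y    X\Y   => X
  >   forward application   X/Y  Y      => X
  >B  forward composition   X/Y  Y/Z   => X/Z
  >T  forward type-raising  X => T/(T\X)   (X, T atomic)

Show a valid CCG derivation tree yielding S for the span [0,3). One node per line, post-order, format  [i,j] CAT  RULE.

[0,3] S   >
  [0,1] S/(S\N)   >T
    [0,1] "park" : N
  [1,3] S\N   >
    [1,2] "no" : (S\N)/(N/PP)
    [2,3] "near" : N/PP

[0,1] N  lex  "park"
[0,1] S/(S\N)  >T
[1,2] (S\N)/(N/PP)  lex  "no"
[2,3] N/PP  lex  "near"
[1,3] S\N  >  k=2
[0,3] S  >  k=1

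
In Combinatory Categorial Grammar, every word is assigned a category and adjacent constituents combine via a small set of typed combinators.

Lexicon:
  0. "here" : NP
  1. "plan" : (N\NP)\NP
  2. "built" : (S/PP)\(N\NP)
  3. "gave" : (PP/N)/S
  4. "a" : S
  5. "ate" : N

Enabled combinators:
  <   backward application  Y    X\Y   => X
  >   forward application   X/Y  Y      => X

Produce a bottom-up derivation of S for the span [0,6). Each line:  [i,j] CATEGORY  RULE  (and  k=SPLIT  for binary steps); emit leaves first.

[0,1] NP  lex  "here"
[1,2] (N\NP)\NP  lex  "plan"
[0,2] N\NP  <  k=1
[2,3] (S/PP)\(N\NP)  lex  "built"
[0,3] S/PP  <  k=2
[3,4] (PP/N)/S  lex  "gave"
[4,5] S  lex  "a"
[3,5] PP/N  >  k=4
[5,6] N  lex  "ate"
[3,6] PP  >  k=5
[0,6] S  >  k=3

[0,6] S   >
  [0,3] S/PP   <
    [0,2] N\NP   <
      [0,1] "here" : NP
      [1,2] "plan" : (N\NP)\NP
    [2,3] "built" : (S/PP)\(N\NP)
  [3,6] PP   >
    [3,5] PP/N   >
      [3,4] "gave" : (PP/N)/S
      [4,5] "a" : S
    [5,6] "ate" : N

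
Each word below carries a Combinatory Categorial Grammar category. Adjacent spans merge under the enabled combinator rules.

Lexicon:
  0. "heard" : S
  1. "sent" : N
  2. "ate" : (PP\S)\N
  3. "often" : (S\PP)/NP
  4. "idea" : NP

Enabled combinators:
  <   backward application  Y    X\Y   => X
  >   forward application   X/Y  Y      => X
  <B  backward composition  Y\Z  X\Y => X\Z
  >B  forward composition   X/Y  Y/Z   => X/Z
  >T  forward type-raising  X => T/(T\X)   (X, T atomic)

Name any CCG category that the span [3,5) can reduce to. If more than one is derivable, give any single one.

S\PP

[0,5] S   <
  [0,3] PP   >
    [0,1] PP/(PP\S)   >T
      [0,1] "heard" : S
    [1,3] PP\S   <
      [1,2] "sent" : N
      [2,3] "ate" : (PP\S)\N
  [3,5] S\PP   >
    [3,4] "often" : (S\PP)/NP
    [4,5] "idea" : NP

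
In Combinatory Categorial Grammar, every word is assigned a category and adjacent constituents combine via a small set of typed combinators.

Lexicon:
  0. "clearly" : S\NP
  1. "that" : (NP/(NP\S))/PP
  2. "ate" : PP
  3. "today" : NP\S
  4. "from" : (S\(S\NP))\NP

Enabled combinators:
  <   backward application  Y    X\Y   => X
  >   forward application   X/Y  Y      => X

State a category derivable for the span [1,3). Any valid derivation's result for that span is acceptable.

NP/(NP\S)

[0,5] S   <
  [0,1] "clearly" : S\NP
  [1,5] S\(S\NP)   <
    [1,4] NP   >
      [1,3] NP/(NP\S)   >
        [1,2] "that" : (NP/(NP\S))/PP
        [2,3] "ate" : PP
      [3,4] "today" : NP\S
    [4,5] "from" : (S\(S\NP))\NP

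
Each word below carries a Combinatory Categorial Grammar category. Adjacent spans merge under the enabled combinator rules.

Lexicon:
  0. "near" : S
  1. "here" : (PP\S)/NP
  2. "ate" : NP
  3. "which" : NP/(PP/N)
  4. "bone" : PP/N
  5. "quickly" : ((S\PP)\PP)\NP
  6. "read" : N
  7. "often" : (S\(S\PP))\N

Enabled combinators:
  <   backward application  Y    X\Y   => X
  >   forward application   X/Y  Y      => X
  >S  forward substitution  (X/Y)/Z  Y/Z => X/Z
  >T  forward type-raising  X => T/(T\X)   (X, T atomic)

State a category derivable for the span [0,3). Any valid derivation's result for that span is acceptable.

[0,8] S   <
  [0,6] S\PP   <
    [0,3] PP   >
      [0,1] PP/(PP\S)   >T
        [0,1] "near" : S
      [1,3] PP\S   >
        [1,2] "here" : (PP\S)/NP
        [2,3] "ate" : NP
    [3,6] (S\PP)\PP   <
      [3,5] NP   >
        [3,4] "which" : NP/(PP/N)
        [4,5] "bone" : PP/N
      [5,6] "quickly" : ((S\PP)\PP)\NP
  [6,8] S\(S\PP)   <
    [6,7] "read" : N
    [7,8] "often" : (S\(S\PP))\N

PP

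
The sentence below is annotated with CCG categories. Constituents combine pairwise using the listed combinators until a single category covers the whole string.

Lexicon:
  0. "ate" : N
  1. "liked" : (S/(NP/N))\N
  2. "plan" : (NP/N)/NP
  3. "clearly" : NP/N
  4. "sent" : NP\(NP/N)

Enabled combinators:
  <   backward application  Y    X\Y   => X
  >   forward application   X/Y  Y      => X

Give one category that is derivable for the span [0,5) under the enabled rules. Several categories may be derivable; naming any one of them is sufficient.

[0,5] S   >
  [0,2] S/(NP/N)   <
    [0,1] "ate" : N
    [1,2] "liked" : (S/(NP/N))\N
  [2,5] NP/N   >
    [2,3] "plan" : (NP/N)/NP
    [3,5] NP   <
      [3,4] "clearly" : NP/N
      [4,5] "sent" : NP\(NP/N)

S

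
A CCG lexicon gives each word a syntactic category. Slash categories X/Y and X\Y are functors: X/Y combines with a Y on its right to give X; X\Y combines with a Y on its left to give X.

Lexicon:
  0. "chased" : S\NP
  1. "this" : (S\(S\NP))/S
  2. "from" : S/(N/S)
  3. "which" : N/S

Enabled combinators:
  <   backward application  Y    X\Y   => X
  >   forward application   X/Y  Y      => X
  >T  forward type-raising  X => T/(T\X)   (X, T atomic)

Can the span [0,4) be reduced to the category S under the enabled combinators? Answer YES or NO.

YES

[0,4] S   <
  [0,1] "chased" : S\NP
  [1,4] S\(S\NP)   >
    [1,2] "this" : (S\(S\NP))/S
    [2,4] S   >
      [2,3] "from" : S/(N/S)
      [3,4] "which" : N/S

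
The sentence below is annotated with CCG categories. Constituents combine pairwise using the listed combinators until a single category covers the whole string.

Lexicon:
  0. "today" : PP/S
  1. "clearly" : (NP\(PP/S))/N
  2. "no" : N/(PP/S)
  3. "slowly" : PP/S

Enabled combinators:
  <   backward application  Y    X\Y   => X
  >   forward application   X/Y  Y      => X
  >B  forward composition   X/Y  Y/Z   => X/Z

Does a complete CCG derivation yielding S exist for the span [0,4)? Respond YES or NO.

NO

PP/S (NP\(PP/S))/N N/(PP/S) PP/S
CKY chart[0,4] = {NP}; S ∉ chart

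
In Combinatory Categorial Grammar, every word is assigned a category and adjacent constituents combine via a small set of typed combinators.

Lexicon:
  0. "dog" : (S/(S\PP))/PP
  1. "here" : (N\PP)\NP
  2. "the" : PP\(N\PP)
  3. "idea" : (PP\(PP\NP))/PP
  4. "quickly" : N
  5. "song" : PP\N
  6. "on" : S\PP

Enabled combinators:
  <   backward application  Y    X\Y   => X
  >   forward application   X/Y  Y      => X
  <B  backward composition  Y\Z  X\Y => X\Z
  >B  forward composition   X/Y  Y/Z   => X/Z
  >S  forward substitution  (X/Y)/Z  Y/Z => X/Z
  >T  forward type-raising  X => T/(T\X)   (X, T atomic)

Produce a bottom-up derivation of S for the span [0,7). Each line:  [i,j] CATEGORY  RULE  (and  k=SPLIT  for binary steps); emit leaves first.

[0,1] (S/(S\PP))/PP  lex  "dog"
[1,2] (N\PP)\NP  lex  "here"
[2,3] PP\(N\PP)  lex  "the"
[1,3] PP\NP  <B  k=2
[3,4] (PP\(PP\NP))/PP  lex  "idea"
[4,5] N  lex  "quickly"
[4,5] PP/(PP\N)  >T
[5,6] PP\N  lex  "song"
[4,6] PP  >  k=5
[3,6] PP\(PP\NP)  >  k=4
[1,6] PP  <  k=3
[0,6] S/(S\PP)  >  k=1
[6,7] S\PP  lex  "on"
[0,7] S  >  k=6

[0,7] S   >
  [0,6] S/(S\PP)   >
    [0,1] "dog" : (S/(S\PP))/PP
    [1,6] PP   <
      [1,3] PP\NP   <B
        [1,2] "here" : (N\PP)\NP
        [2,3] "the" : PP\(N\PP)
      [3,6] PP\(PP\NP)   >
        [3,4] "idea" : (PP\(PP\NP))/PP
        [4,6] PP   >
          [4,5] PP/(PP\N)   >T
            [4,5] "quickly" : N
          [5,6] "song" : PP\N
  [6,7] "on" : S\PP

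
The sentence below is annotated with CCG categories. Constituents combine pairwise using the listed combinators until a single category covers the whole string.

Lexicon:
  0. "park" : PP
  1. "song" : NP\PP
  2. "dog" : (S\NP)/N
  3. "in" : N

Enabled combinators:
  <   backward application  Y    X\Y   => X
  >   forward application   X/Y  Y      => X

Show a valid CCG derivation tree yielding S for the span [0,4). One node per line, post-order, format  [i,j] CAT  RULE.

[0,4] S   <
  [0,2] NP   <
    [0,1] "park" : PP
    [1,2] "song" : NP\PP
  [2,4] S\NP   >
    [2,3] "dog" : (S\NP)/N
    [3,4] "in" : N

[0,1] PP  lex  "park"
[1,2] NP\PP  lex  "song"
[0,2] NP  <  k=1
[2,3] (S\NP)/N  lex  "dog"
[3,4] N  lex  "in"
[2,4] S\NP  >  k=3
[0,4] S  <  k=2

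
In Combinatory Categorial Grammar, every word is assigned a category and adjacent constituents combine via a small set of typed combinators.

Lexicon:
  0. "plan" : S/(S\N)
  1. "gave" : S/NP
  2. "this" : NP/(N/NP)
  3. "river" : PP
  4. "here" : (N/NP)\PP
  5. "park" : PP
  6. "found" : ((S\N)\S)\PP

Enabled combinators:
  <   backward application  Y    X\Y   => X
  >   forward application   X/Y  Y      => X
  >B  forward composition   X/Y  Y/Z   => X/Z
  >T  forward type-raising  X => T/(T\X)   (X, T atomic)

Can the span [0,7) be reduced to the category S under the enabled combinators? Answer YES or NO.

YES

[0,7] S   >
  [0,1] "plan" : S/(S\N)
  [1,7] S\N   <
    [1,5] S   >
      [1,2] "gave" : S/NP
      [2,5] NP   >
        [2,3] "this" : NP/(N/NP)
        [3,5] N/NP   <
          [3,4] "river" : PP
          [4,5] "here" : (N/NP)\PP
    [5,7] (S\N)\S   <
      [5,6] "park" : PP
      [6,7] "found" : ((S\N)\S)\PP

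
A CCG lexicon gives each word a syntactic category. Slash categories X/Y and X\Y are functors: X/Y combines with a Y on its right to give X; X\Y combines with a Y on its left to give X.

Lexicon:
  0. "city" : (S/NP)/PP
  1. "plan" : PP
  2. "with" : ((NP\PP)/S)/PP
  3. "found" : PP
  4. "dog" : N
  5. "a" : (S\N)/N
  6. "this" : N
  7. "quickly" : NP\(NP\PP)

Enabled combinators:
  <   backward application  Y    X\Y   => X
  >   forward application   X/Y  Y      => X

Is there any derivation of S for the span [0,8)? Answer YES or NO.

[0,8] S   >
  [0,2] S/NP   >
    [0,1] "city" : (S/NP)/PP
    [1,2] "plan" : PP
  [2,8] NP   <
    [2,7] NP\PP   >
      [2,4] (NP\PP)/S   >
        [2,3] "with" : ((NP\PP)/S)/PP
        [3,4] "found" : PP
      [4,7] S   <
        [4,5] "dog" : N
        [5,7] S\N   >
          [5,6] "a" : (S\N)/N
          [6,7] "this" : N
    [7,8] "quickly" : NP\(NP\PP)

YES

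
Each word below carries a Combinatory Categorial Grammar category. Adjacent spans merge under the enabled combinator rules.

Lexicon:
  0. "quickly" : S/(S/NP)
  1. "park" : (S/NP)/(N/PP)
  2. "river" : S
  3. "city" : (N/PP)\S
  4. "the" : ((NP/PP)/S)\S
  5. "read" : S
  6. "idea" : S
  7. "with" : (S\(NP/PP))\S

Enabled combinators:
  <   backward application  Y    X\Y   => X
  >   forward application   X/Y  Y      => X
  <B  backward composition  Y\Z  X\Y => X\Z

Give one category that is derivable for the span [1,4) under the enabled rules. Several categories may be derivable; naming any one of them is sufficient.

[0,8] S   <
  [0,6] NP/PP   >
    [0,5] (NP/PP)/S   <
      [0,4] S   >
        [0,1] "quickly" : S/(S/NP)
        [1,4] S/NP   >
          [1,2] "park" : (S/NP)/(N/PP)
          [2,4] N/PP   <
            [2,3] "river" : S
            [3,4] "city" : (N/PP)\S
      [4,5] "the" : ((NP/PP)/S)\S
    [5,6] "read" : S
  [6,8] S\(NP/PP)   <
    [6,7] "idea" : S
    [7,8] "with" : (S\(NP/PP))\S

S/NP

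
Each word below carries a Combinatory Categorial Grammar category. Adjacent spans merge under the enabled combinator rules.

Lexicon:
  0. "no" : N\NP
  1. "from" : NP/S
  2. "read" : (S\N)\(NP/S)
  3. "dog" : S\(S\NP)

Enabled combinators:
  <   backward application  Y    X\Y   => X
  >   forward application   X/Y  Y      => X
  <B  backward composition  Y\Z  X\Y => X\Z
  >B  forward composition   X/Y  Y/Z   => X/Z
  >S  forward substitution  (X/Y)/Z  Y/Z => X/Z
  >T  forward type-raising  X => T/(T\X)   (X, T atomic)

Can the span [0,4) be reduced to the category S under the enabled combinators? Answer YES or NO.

YES

[0,4] S   <
  [0,3] S\NP   <B
    [0,1] "no" : N\NP
    [1,3] S\N   <
      [1,2] "from" : NP/S
      [2,3] "read" : (S\N)\(NP/S)
  [3,4] "dog" : S\(S\NP)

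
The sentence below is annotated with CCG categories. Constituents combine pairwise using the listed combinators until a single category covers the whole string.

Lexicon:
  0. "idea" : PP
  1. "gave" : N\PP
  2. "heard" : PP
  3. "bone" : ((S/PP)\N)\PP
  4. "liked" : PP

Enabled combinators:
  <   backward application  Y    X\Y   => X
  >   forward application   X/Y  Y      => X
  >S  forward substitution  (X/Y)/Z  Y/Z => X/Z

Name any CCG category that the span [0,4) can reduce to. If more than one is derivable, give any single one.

S/PP

[0,5] S   >
  [0,4] S/PP   <
    [0,2] N   <
      [0,1] "idea" : PP
      [1,2] "gave" : N\PP
    [2,4] (S/PP)\N   <
      [2,3] "heard" : PP
      [3,4] "bone" : ((S/PP)\N)\PP
  [4,5] "liked" : PP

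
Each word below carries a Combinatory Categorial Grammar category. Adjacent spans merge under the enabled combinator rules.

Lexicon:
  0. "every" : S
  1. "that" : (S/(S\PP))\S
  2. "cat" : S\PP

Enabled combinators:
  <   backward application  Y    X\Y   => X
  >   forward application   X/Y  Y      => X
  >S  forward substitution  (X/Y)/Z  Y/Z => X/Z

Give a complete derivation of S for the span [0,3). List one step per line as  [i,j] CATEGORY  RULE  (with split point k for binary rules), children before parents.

[0,3] S   >
  [0,2] S/(S\PP)   <
    [0,1] "every" : S
    [1,2] "that" : (S/(S\PP))\S
  [2,3] "cat" : S\PP

[0,1] S  lex  "every"
[1,2] (S/(S\PP))\S  lex  "that"
[0,2] S/(S\PP)  <  k=1
[2,3] S\PP  lex  "cat"
[0,3] S  >  k=2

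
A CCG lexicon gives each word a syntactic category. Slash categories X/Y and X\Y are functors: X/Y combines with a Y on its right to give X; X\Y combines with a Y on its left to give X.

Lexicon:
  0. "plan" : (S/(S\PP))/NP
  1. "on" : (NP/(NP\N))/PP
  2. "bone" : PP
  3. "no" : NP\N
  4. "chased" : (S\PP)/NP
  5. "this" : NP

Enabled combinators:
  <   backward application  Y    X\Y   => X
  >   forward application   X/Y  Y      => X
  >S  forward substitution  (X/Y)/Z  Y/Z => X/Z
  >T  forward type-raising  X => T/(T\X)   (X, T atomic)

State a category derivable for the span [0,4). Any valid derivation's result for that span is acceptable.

[0,6] S   >
  [0,4] S/(S\PP)   >
    [0,1] "plan" : (S/(S\PP))/NP
    [1,4] NP   >
      [1,3] NP/(NP\N)   >
        [1,2] "on" : (NP/(NP\N))/PP
        [2,3] "bone" : PP
      [3,4] "no" : NP\N
  [4,6] S\PP   >
    [4,5] "chased" : (S\PP)/NP
    [5,6] "this" : NP

S/(S\PP)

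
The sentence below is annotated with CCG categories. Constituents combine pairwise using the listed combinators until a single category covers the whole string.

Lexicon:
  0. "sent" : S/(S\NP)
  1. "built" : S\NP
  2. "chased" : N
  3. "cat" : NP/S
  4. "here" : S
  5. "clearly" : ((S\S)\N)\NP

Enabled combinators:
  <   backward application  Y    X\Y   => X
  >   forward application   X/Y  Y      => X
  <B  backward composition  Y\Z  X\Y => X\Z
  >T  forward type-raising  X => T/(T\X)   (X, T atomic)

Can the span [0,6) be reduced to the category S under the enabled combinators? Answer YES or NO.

[0,6] S   >
  [0,1] "sent" : S/(S\NP)
  [1,6] S\NP   <B
    [1,2] "built" : S\NP
    [2,6] S\S   <
      [2,3] "chased" : N
      [3,6] (S\S)\N   <
        [3,5] NP   >
          [3,4] "cat" : NP/S
          [4,5] "here" : S
        [5,6] "clearly" : ((S\S)\N)\NP

YES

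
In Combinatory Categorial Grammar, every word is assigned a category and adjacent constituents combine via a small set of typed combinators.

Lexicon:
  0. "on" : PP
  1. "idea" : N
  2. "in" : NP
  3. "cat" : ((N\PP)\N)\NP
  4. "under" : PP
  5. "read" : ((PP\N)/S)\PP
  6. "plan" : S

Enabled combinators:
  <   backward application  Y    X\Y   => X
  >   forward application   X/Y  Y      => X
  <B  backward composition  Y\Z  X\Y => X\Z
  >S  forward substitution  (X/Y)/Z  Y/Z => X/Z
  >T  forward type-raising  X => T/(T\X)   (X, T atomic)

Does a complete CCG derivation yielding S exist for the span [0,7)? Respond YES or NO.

NO

PP N NP ((N\PP)\N)\NP PP ((PP\N)/S)\PP S
CKY chart[0,7] = {N/(N\PP), NP/(NP\PP), PP, PP/(PP\PP), S/(S\PP)}; S ∉ chart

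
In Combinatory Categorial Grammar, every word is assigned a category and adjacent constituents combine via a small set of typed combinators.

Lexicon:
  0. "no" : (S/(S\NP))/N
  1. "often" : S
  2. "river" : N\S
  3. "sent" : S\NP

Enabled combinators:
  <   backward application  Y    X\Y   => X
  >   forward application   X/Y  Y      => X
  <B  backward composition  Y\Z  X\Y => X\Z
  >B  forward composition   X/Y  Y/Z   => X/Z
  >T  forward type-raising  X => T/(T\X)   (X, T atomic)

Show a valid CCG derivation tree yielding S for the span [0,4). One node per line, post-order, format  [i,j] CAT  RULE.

[0,1] (S/(S\NP))/N  lex  "no"
[1,2] S  lex  "often"
[1,2] N/(N\S)  >T
[2,3] N\S  lex  "river"
[1,3] N  >  k=2
[0,3] S/(S\NP)  >  k=1
[3,4] S\NP  lex  "sent"
[0,4] S  >  k=3

[0,4] S   >
  [0,3] S/(S\NP)   >
    [0,1] "no" : (S/(S\NP))/N
    [1,3] N   >
      [1,2] N/(N\S)   >T
        [1,2] "often" : S
      [2,3] "river" : N\S
  [3,4] "sent" : S\NP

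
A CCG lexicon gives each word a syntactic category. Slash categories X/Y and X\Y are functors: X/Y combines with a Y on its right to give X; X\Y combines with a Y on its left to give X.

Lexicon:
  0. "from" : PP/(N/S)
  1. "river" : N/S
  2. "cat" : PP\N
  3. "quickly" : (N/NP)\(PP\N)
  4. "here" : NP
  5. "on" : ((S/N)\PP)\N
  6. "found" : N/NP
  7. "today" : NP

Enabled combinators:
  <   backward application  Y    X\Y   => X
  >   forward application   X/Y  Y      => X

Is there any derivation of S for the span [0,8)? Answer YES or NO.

YES

[0,8] S   >
  [0,6] S/N   <
    [0,2] PP   >
      [0,1] "from" : PP/(N/S)
      [1,2] "river" : N/S
    [2,6] (S/N)\PP   <
      [2,5] N   >
        [2,4] N/NP   <
          [2,3] "cat" : PP\N
          [3,4] "quickly" : (N/NP)\(PP\N)
        [4,5] "here" : NP
      [5,6] "on" : ((S/N)\PP)\N
  [6,8] N   >
    [6,7] "found" : N/NP
    [7,8] "today" : NP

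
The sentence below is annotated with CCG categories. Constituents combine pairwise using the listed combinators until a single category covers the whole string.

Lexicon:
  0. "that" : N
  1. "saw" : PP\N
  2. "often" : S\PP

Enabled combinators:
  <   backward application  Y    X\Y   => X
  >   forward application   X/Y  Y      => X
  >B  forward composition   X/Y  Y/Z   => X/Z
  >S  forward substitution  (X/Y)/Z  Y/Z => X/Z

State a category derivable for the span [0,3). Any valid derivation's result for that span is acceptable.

S

[0,3] S   <
  [0,2] PP   <
    [0,1] "that" : N
    [1,2] "saw" : PP\N
  [2,3] "often" : S\PP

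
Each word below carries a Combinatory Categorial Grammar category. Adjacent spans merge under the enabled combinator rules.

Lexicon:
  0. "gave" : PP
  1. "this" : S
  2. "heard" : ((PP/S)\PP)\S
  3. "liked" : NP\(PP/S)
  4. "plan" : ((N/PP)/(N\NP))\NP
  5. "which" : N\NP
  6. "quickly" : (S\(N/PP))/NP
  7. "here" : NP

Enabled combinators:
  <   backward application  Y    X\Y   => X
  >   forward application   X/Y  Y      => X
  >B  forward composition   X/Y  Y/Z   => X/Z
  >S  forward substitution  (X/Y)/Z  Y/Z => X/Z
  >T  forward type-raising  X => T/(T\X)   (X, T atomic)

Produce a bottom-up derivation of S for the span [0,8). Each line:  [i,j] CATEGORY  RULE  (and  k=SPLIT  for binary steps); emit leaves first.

[0,8] S   <
  [0,6] N/PP   >
    [0,5] (N/PP)/(N\NP)   <
      [0,4] NP   <
        [0,3] PP/S   <
          [0,1] "gave" : PP
          [1,3] (PP/S)\PP   <
            [1,2] "this" : S
            [2,3] "heard" : ((PP/S)\PP)\S
        [3,4] "liked" : NP\(PP/S)
      [4,5] "plan" : ((N/PP)/(N\NP))\NP
    [5,6] "which" : N\NP
  [6,8] S\(N/PP)   >
    [6,7] "quickly" : (S\(N/PP))/NP
    [7,8] "here" : NP

[0,1] PP  lex  "gave"
[1,2] S  lex  "this"
[2,3] ((PP/S)\PP)\S  lex  "heard"
[1,3] (PP/S)\PP  <  k=2
[0,3] PP/S  <  k=1
[3,4] NP\(PP/S)  lex  "liked"
[0,4] NP  <  k=3
[4,5] ((N/PP)/(N\NP))\NP  lex  "plan"
[0,5] (N/PP)/(N\NP)  <  k=4
[5,6] N\NP  lex  "which"
[0,6] N/PP  >  k=5
[6,7] (S\(N/PP))/NP  lex  "quickly"
[7,8] NP  lex  "here"
[6,8] S\(N/PP)  >  k=7
[0,8] S  <  k=6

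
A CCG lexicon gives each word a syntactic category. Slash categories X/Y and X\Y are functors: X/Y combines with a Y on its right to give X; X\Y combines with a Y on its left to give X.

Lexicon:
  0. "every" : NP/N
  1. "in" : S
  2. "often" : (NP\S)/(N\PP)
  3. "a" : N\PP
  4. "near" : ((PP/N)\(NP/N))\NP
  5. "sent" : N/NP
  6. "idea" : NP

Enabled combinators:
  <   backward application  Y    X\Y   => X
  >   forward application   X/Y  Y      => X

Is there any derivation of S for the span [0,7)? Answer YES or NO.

NO

NP/N S (NP\S)/(N\PP) N\PP ((PP/N)\(NP/N))\NP N/NP NP
CKY chart[0,7] = {PP}; S ∉ chart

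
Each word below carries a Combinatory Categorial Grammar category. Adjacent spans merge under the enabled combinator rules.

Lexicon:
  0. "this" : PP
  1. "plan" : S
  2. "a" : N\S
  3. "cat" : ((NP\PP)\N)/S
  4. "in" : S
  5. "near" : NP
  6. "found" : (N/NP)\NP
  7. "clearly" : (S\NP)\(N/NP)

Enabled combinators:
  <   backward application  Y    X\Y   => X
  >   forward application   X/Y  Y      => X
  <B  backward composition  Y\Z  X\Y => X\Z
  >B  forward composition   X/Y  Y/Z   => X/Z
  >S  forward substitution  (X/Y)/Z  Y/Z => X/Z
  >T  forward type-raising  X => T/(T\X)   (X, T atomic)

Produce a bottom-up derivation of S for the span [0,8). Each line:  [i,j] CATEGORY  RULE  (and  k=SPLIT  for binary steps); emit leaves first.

[0,1] PP  lex  "this"
[1,2] S  lex  "plan"
[2,3] N\S  lex  "a"
[1,3] N  <  k=2
[3,4] ((NP\PP)\N)/S  lex  "cat"
[4,5] S  lex  "in"
[3,5] (NP\PP)\N  >  k=4
[1,5] NP\PP  <  k=3
[0,5] NP  <  k=1
[5,6] NP  lex  "near"
[6,7] (N/NP)\NP  lex  "found"
[5,7] N/NP  <  k=6
[7,8] (S\NP)\(N/NP)  lex  "clearly"
[5,8] S\NP  <  k=7
[0,8] S  <  k=5

[0,8] S   <
  [0,5] NP   <
    [0,1] "this" : PP
    [1,5] NP\PP   <
      [1,3] N   <
        [1,2] "plan" : S
        [2,3] "a" : N\S
      [3,5] (NP\PP)\N   >
        [3,4] "cat" : ((NP\PP)\N)/S
        [4,5] "in" : S
  [5,8] S\NP   <
    [5,7] N/NP   <
      [5,6] "near" : NP
      [6,7] "found" : (N/NP)\NP
    [7,8] "clearly" : (S\NP)\(N/NP)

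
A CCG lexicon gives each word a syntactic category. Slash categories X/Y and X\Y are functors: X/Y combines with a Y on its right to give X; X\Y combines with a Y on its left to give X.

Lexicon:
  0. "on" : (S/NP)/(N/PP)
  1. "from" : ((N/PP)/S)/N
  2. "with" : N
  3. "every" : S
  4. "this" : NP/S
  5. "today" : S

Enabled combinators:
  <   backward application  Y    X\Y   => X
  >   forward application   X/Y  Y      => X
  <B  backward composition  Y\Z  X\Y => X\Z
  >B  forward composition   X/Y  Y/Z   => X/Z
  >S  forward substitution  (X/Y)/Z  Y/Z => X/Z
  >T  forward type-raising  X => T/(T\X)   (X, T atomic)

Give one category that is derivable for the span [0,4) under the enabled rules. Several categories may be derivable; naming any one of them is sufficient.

[0,6] S   >
  [0,4] S/NP   >
    [0,1] "on" : (S/NP)/(N/PP)
    [1,4] N/PP   >
      [1,3] (N/PP)/S   >
        [1,2] "from" : ((N/PP)/S)/N
        [2,3] "with" : N
      [3,4] "every" : S
  [4,6] NP   >
    [4,5] "this" : NP/S
    [5,6] "today" : S

S/NP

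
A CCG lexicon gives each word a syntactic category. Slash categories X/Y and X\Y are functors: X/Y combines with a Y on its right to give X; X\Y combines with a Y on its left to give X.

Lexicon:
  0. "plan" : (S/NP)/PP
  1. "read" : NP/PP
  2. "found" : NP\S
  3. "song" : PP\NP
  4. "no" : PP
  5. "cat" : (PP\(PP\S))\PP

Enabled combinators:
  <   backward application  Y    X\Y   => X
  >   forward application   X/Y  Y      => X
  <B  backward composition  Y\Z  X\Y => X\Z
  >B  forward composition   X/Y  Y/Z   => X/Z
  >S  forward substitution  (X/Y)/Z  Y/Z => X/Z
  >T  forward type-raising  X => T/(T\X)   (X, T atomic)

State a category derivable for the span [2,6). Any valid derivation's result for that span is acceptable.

[0,6] S   >
  [0,2] S/PP   >S
    [0,1] "plan" : (S/NP)/PP
    [1,2] "read" : NP/PP
  [2,6] PP   <
    [2,4] PP\S   <B
      [2,3] "found" : NP\S
      [3,4] "song" : PP\NP
    [4,6] PP\(PP\S)   <
      [4,5] "no" : PP
      [5,6] "cat" : (PP\(PP\S))\PP

PP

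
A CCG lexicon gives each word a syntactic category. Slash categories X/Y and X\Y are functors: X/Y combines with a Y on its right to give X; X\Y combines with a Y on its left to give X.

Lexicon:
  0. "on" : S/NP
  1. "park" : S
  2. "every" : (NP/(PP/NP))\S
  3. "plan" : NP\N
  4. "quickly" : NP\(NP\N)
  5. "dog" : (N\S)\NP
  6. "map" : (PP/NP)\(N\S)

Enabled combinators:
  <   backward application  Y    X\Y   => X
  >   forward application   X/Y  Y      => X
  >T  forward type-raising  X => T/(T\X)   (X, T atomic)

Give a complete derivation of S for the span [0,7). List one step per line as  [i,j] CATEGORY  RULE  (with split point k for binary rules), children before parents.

[0,7] S   >
  [0,1] "on" : S/NP
  [1,7] NP   >
    [1,3] NP/(PP/NP)   <
      [1,2] "park" : S
      [2,3] "every" : (NP/(PP/NP))\S
    [3,7] PP/NP   <
      [3,6] N\S   <
        [3,5] NP   <
          [3,4] "plan" : NP\N
          [4,5] "quickly" : NP\(NP\N)
        [5,6] "dog" : (N\S)\NP
      [6,7] "map" : (PP/NP)\(N\S)

[0,1] S/NP  lex  "on"
[1,2] S  lex  "park"
[2,3] (NP/(PP/NP))\S  lex  "every"
[1,3] NP/(PP/NP)  <  k=2
[3,4] NP\N  lex  "plan"
[4,5] NP\(NP\N)  lex  "quickly"
[3,5] NP  <  k=4
[5,6] (N\S)\NP  lex  "dog"
[3,6] N\S  <  k=5
[6,7] (PP/NP)\(N\S)  lex  "map"
[3,7] PP/NP  <  k=6
[1,7] NP  >  k=3
[0,7] S  >  k=1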